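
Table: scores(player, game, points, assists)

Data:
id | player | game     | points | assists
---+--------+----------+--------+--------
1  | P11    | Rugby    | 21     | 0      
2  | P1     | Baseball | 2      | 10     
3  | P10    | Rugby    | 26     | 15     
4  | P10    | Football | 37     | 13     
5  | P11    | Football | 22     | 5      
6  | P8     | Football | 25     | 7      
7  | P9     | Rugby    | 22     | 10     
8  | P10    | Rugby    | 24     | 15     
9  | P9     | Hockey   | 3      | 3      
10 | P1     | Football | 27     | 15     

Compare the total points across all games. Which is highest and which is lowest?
SELECT game, SUM(points)
FROM scores
GROUP BY game
ORDER BY SUM(points)

All groups:
  Baseball: 2
  Hockey: 3
  Rugby: 93
  Football: 111

Highest: Football (111)
Lowest: Baseball (2)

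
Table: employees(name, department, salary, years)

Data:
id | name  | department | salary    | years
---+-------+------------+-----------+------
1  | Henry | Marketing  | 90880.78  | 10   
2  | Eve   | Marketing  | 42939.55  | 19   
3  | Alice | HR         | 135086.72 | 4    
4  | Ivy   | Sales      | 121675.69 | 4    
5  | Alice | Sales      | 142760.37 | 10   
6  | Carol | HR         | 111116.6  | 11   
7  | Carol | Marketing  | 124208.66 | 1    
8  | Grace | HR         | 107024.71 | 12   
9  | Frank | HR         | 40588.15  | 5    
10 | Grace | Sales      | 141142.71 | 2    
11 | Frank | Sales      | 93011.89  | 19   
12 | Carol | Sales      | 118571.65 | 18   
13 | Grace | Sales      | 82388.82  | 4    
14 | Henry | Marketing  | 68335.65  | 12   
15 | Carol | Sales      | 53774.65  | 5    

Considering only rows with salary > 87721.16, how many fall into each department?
SELECT department, COUNT(*)
FROM employees
WHERE salary > 87721.16
GROUP BY department

Note: WHERE filters rows before grouping.

Result:
  HR: 3
  Marketing: 2
  Sales: 5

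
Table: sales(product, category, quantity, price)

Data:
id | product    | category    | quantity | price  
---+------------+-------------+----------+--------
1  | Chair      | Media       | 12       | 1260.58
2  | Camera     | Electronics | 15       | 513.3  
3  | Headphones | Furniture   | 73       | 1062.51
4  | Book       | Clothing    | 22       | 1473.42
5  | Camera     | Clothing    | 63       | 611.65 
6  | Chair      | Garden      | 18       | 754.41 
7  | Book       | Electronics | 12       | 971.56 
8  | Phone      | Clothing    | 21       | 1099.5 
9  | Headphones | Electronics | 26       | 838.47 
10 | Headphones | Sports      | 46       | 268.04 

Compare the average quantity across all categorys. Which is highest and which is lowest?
SELECT category, AVG(quantity)
FROM sales
GROUP BY category
ORDER BY AVG(quantity)

All groups:
  Media: 12.00
  Electronics: 17.67
  Garden: 18.00
  Clothing: 35.33
  Sports: 46.00
  Furniture: 73.00

Highest: Furniture (73.00)
Lowest: Media (12.00)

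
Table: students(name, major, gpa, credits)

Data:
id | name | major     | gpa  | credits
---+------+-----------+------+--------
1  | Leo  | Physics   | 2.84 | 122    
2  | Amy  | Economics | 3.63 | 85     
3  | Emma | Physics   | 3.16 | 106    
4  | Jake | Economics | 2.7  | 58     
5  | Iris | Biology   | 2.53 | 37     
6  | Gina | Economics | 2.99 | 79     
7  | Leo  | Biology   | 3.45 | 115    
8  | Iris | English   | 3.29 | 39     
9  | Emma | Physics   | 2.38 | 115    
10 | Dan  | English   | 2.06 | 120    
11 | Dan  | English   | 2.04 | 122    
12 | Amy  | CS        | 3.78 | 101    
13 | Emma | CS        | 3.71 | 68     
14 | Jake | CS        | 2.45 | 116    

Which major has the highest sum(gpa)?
SELECT major, SUM(gpa) as val
FROM students
GROUP BY major
ORDER BY val DESC
LIMIT 1

Result: CS with sum(gpa) = 9.94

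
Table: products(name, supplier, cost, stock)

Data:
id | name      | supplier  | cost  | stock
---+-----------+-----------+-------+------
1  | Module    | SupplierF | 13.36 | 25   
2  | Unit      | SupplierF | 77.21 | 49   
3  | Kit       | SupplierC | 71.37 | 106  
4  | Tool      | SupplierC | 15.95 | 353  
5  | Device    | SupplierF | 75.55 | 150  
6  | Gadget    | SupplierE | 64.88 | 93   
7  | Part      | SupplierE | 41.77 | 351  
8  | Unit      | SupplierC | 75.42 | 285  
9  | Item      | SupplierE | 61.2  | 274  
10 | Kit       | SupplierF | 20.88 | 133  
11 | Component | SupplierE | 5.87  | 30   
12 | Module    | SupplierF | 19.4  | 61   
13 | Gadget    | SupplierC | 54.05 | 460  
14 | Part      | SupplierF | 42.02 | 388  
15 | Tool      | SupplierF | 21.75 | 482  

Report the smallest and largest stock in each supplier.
SELECT supplier, MIN(stock), MAX(stock)
FROM products
GROUP BY supplier

Result:
  SupplierC: min=106, max=460
  SupplierE: min=30, max=351
  SupplierF: min=25, max=482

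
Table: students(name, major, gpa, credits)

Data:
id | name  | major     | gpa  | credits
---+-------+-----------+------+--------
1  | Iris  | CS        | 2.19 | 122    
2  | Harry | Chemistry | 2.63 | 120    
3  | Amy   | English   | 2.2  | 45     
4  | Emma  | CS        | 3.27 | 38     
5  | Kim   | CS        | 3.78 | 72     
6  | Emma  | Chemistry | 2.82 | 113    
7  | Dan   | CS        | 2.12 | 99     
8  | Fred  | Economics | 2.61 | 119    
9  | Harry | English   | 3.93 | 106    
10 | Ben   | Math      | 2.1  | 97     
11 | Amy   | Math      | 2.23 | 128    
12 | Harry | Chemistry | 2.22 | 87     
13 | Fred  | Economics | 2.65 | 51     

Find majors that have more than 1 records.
SELECT major, COUNT(*) as cnt
FROM students
GROUP BY major
HAVING COUNT(*) > 1

Result:
  CS: 4
  Chemistry: 3
  Economics: 2
  English: 2
  Math: 2

Note: HAVING filters groups after aggregation, WHERE filters rows before.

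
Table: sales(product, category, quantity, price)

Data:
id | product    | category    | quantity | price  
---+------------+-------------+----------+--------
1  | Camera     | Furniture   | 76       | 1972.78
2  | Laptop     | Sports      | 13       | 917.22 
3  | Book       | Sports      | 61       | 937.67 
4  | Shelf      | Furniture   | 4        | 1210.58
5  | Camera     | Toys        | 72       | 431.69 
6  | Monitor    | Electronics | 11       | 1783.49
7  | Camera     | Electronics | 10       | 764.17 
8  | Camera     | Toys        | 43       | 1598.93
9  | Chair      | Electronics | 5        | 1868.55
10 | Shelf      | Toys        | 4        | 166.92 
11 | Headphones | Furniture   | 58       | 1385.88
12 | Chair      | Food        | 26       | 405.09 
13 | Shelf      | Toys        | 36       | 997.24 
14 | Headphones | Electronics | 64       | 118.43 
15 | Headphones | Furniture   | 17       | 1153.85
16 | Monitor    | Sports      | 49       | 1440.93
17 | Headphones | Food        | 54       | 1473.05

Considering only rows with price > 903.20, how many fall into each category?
SELECT category, COUNT(*)
FROM sales
WHERE price > 903.20
GROUP BY category

Note: WHERE filters rows before grouping.

Result:
  Electronics: 2
  Food: 1
  Furniture: 4
  Sports: 3
  Toys: 2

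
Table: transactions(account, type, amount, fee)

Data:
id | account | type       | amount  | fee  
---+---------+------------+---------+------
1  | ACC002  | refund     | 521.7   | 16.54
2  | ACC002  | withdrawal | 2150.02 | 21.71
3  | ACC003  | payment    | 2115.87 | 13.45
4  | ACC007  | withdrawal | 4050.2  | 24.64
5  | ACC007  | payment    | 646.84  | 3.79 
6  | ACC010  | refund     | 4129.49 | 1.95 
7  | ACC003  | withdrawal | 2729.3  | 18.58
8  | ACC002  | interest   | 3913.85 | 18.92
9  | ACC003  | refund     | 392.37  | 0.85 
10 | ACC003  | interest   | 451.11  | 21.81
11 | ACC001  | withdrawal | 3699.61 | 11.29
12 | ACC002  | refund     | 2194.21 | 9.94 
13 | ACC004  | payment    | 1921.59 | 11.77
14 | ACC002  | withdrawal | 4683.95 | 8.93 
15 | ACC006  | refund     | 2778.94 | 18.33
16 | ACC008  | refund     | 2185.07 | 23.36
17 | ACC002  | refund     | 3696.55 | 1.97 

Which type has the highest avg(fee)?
SELECT type, AVG(fee) as val
FROM transactions
GROUP BY type
ORDER BY val DESC
LIMIT 1

Result: interest with avg(fee) = 20.37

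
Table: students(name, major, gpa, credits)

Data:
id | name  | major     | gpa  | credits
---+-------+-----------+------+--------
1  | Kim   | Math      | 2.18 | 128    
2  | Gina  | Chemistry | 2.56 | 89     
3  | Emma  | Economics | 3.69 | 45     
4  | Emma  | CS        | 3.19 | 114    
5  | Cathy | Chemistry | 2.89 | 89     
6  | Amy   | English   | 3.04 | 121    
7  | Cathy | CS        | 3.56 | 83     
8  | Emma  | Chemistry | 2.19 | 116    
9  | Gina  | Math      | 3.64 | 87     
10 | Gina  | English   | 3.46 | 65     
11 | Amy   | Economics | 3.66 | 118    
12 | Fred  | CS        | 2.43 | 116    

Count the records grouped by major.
SELECT major, COUNT(*) as count
FROM students
GROUP BY major

Result:
  CS: 3
  Chemistry: 3
  Economics: 2
  English: 2
  Math: 2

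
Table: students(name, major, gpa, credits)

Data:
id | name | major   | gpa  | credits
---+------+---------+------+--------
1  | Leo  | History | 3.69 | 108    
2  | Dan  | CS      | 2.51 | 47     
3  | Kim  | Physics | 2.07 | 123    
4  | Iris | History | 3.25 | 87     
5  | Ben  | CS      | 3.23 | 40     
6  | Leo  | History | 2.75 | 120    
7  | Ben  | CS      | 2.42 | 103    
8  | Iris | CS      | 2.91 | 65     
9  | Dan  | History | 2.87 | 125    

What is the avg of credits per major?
SELECT major, AVG(credits) as result
FROM students
GROUP BY major

Result:
  CS: 63.75
  History: 110.00
  Physics: 123.00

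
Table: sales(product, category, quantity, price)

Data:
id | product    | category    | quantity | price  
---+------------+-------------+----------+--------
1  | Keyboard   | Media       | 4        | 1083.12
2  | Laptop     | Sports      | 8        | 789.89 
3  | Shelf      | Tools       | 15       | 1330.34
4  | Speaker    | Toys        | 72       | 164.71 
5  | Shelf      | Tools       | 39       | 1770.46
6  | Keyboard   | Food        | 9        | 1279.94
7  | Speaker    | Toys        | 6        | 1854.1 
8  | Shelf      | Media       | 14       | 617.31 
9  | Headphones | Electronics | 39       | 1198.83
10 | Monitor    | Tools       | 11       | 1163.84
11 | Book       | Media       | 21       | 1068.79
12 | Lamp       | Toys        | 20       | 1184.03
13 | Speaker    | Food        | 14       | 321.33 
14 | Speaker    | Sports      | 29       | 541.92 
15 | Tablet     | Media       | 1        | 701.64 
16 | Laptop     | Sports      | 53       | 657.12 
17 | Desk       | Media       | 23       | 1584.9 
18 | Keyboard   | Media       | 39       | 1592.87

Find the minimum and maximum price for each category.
SELECT category, MIN(price), MAX(price)
FROM sales
GROUP BY category

Result:
  Electronics: min=1198.83, max=1198.83
  Food: min=321.33, max=1279.94
  Media: min=617.31, max=1592.87
  Sports: min=541.92, max=789.89
  Tools: min=1163.84, max=1770.46
  Toys: min=164.71, max=1854.10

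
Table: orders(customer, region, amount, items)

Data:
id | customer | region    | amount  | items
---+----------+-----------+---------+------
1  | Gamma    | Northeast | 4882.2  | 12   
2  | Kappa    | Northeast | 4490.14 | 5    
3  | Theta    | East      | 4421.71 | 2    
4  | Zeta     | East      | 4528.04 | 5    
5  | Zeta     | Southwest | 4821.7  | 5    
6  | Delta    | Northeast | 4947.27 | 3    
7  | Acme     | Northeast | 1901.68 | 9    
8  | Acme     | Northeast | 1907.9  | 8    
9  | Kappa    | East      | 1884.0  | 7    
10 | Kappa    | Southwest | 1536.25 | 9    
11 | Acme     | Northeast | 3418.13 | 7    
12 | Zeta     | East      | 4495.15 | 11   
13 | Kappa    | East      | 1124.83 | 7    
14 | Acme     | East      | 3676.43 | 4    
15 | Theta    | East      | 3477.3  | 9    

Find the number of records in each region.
SELECT region, COUNT(*) as count
FROM orders
GROUP BY region

Result:
  East: 7
  Northeast: 6
  Southwest: 2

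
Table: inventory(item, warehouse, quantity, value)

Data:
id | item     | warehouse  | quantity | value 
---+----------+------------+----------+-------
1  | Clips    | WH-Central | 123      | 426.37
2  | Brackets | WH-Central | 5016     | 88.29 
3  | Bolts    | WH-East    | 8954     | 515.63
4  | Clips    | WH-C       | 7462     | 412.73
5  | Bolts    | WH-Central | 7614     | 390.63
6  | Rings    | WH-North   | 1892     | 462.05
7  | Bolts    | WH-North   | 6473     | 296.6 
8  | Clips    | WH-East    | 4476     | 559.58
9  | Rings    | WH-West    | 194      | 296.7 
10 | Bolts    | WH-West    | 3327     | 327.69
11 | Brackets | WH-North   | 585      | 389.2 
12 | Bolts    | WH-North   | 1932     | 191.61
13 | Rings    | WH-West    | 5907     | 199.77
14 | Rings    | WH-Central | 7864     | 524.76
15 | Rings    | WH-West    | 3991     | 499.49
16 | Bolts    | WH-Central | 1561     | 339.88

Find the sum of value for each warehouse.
SELECT warehouse, SUM(value) as result
FROM inventory
GROUP BY warehouse

Result:
  WH-C: 412.73
  WH-Central: 1769.93
  WH-East: 1075.21
  WH-North: 1339.46
  WH-West: 1323.65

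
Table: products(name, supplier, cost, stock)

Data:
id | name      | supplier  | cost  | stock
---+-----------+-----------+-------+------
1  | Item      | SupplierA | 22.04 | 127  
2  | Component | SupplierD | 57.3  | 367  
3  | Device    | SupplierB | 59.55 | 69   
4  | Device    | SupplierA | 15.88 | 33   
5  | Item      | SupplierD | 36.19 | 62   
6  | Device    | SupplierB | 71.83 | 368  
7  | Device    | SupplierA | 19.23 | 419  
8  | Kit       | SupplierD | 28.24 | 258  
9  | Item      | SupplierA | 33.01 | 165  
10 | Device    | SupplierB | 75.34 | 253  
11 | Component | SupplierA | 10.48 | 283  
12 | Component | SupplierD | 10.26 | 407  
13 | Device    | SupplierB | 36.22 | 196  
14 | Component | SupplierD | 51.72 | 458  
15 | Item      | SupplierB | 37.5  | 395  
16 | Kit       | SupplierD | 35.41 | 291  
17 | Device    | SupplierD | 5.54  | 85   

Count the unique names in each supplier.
SELECT supplier, COUNT(DISTINCT name)
FROM products
GROUP BY supplier

Result:
  SupplierA: 3 distinct
  SupplierB: 2 distinct
  SupplierD: 4 distinct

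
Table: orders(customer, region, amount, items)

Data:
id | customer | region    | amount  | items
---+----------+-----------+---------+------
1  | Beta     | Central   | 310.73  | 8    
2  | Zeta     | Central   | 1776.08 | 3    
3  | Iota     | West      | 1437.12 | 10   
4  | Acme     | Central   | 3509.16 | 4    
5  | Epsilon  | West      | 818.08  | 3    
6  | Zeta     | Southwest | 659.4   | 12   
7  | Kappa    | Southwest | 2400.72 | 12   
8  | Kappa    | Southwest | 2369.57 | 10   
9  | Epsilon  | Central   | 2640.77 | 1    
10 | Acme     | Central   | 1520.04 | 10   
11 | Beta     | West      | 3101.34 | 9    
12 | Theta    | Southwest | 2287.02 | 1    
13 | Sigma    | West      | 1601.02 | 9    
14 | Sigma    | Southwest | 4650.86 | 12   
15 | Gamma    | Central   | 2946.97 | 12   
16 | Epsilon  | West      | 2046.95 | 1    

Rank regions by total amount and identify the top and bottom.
SELECT region, SUM(amount)
FROM orders
GROUP BY region
ORDER BY SUM(amount)

All groups:
  West: 9004.51
  Southwest: 12367.57
  Central: 12703.75

Highest: Central (12703.75)
Lowest: West (9004.51)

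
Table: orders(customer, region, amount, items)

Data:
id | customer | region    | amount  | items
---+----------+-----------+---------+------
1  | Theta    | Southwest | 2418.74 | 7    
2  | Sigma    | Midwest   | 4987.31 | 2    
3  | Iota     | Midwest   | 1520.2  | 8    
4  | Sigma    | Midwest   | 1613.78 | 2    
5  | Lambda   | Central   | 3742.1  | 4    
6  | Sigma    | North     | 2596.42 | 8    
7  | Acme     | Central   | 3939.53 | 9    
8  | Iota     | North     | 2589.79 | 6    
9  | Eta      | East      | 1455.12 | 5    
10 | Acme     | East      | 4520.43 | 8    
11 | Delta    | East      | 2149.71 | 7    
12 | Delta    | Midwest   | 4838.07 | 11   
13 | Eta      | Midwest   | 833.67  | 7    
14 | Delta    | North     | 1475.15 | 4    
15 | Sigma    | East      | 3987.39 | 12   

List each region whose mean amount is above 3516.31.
SELECT region, AVG(amount)
FROM orders
GROUP BY region
HAVING AVG(amount) > 3516.31

Result:
  Central: avg=3840.82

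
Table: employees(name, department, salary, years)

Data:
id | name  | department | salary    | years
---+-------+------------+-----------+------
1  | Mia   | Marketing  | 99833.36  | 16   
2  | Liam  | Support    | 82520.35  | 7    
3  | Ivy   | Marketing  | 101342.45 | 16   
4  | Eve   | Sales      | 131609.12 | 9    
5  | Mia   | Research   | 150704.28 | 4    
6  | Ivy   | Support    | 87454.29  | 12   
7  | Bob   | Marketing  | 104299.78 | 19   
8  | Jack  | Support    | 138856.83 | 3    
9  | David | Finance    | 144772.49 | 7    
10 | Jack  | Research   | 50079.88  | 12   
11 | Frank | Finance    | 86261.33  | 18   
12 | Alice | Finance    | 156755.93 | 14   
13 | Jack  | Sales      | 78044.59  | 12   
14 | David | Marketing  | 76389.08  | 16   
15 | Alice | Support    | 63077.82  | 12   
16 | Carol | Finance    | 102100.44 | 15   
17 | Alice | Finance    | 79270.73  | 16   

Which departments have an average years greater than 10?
SELECT department, AVG(years)
FROM employees
GROUP BY department
HAVING AVG(years) > 10

Result:
  Finance: avg=14.00
  Marketing: avg=16.75
  Sales: avg=10.50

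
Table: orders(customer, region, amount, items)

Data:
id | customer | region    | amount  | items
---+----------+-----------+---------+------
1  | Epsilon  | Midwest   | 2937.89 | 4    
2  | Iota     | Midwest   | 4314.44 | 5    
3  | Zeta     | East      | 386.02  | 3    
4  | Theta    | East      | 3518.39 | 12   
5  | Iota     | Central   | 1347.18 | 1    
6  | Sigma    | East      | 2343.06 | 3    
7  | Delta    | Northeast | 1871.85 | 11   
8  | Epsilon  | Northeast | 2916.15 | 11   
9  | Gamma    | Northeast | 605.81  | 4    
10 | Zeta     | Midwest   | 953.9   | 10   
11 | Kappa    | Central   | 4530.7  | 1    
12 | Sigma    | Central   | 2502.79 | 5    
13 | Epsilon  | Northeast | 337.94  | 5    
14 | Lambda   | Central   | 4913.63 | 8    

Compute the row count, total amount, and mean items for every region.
SELECT region,
       COUNT(*) as cnt,
       SUM(amount) as total_amount,
       AVG(items) as avg_items
FROM orders
GROUP BY region

Result:
  Central: 4 records, 13294.30 total amount, 3.75 avg items
  East: 3 records, 6247.47 total amount, 6.00 avg items
  Midwest: 3 records, 8206.23 total amount, 6.33 avg items
  Northeast: 4 records, 5731.75 total amount, 7.75 avg items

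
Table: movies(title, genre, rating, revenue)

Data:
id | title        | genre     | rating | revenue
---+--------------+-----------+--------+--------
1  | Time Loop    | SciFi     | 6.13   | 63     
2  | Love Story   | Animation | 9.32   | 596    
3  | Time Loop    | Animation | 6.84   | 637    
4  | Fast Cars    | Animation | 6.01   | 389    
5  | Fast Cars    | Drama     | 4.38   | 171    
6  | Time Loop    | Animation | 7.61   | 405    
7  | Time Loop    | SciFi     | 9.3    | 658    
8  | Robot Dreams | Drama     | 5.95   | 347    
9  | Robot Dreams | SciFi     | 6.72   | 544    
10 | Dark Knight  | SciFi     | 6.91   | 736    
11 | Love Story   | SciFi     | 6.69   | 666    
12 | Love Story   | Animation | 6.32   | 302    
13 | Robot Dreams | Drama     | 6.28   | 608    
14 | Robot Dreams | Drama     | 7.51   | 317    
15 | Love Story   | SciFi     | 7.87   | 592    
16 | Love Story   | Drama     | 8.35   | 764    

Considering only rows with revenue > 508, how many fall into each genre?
SELECT genre, COUNT(*)
FROM movies
WHERE revenue > 508
GROUP BY genre

Note: WHERE filters rows before grouping.

Result:
  Animation: 2
  Drama: 2
  SciFi: 5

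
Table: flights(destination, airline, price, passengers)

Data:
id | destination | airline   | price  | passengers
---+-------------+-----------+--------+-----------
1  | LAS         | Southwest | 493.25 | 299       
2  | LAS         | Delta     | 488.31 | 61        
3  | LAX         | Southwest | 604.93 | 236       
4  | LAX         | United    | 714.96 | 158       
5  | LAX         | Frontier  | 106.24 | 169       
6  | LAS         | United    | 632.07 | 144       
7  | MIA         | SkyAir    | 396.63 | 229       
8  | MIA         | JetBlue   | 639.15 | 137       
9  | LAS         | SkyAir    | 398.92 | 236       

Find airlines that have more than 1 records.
SELECT airline, COUNT(*) as cnt
FROM flights
GROUP BY airline
HAVING COUNT(*) > 1

Result:
  SkyAir: 2
  Southwest: 2
  United: 2

Note: HAVING filters groups after aggregation, WHERE filters rows before.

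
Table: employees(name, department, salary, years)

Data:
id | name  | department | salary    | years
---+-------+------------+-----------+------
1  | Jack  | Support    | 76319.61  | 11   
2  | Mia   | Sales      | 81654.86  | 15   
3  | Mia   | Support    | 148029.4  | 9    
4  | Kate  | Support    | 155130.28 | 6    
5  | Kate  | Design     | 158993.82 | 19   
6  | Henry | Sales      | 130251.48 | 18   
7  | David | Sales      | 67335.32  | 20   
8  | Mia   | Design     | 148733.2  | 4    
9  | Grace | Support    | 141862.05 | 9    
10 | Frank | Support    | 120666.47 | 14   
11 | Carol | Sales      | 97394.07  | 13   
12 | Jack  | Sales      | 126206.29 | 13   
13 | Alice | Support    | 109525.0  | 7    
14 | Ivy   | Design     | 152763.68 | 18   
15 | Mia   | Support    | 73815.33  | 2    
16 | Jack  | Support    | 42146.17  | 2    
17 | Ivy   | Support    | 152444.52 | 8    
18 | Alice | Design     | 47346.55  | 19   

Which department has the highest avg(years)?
SELECT department, AVG(years) as val
FROM employees
GROUP BY department
ORDER BY val DESC
LIMIT 1

Result: Sales with avg(years) = 15.80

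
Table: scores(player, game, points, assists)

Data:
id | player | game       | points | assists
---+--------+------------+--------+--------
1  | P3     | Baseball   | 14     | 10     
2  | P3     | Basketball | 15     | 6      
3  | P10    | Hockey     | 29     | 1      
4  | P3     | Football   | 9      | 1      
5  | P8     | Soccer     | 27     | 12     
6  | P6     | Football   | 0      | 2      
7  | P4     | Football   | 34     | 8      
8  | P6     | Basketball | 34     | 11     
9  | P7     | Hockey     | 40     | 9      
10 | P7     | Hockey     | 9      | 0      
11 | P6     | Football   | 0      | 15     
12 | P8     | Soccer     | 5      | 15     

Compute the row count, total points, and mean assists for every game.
SELECT game,
       COUNT(*) as cnt,
       SUM(points) as total_points,
       AVG(assists) as avg_assists
FROM scores
GROUP BY game

Result:
  Baseball: 1 records, 14 total points, 10.00 avg assists
  Basketball: 2 records, 49 total points, 8.50 avg assists
  Football: 4 records, 43 total points, 6.50 avg assists
  Hockey: 3 records, 78 total points, 3.33 avg assists
  Soccer: 2 records, 32 total points, 13.50 avg assists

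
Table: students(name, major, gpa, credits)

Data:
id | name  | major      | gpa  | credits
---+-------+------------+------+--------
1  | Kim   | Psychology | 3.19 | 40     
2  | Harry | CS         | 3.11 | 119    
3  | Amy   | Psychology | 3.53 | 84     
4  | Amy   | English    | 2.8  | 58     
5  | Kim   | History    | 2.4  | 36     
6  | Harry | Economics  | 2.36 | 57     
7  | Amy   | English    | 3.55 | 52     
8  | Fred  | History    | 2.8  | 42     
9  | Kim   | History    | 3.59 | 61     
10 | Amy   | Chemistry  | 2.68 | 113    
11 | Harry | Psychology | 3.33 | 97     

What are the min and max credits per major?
SELECT major, MIN(credits), MAX(credits)
FROM students
GROUP BY major

Result:
  CS: min=119, max=119
  Chemistry: min=113, max=113
  Economics: min=57, max=57
  English: min=52, max=58
  History: min=36, max=61
  Psychology: min=40, max=97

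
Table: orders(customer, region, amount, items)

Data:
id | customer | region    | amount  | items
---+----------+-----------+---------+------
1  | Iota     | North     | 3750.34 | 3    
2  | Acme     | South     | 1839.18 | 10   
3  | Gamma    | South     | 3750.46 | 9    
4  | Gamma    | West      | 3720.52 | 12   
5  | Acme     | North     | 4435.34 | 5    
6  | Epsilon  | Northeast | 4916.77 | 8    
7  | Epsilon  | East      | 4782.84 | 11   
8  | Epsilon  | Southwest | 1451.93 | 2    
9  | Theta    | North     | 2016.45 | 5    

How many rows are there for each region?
SELECT region, COUNT(*) as count
FROM orders
GROUP BY region

Result:
  East: 1
  North: 3
  Northeast: 1
  South: 2
  Southwest: 1
  West: 1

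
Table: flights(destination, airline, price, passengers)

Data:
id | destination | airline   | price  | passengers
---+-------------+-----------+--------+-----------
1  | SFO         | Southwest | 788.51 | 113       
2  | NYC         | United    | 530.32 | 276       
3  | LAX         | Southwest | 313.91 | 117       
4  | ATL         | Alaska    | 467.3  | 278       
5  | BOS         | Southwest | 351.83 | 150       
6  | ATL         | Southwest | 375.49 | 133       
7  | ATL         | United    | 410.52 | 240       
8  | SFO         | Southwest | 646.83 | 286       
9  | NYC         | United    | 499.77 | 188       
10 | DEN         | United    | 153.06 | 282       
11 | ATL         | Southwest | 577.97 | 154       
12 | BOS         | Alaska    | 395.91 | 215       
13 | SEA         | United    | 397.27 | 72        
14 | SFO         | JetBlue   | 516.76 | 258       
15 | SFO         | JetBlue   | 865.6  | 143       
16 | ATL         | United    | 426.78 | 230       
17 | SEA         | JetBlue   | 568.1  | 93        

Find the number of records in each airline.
SELECT airline, COUNT(*) as count
FROM flights
GROUP BY airline

Result:
  Alaska: 2
  JetBlue: 3
  Southwest: 6
  United: 6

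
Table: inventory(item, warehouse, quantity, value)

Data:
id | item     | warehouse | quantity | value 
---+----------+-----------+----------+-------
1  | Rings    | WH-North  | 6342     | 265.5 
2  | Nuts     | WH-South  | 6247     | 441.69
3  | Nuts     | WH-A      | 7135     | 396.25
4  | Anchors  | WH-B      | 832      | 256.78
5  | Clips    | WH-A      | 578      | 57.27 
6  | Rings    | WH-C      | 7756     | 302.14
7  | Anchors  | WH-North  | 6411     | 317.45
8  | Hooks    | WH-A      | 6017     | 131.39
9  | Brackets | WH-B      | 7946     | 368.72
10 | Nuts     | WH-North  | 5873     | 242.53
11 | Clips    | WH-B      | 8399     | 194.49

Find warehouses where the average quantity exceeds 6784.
SELECT warehouse, AVG(quantity)
FROM inventory
GROUP BY warehouse
HAVING AVG(quantity) > 6784

Result:
  WH-C: avg=7756.00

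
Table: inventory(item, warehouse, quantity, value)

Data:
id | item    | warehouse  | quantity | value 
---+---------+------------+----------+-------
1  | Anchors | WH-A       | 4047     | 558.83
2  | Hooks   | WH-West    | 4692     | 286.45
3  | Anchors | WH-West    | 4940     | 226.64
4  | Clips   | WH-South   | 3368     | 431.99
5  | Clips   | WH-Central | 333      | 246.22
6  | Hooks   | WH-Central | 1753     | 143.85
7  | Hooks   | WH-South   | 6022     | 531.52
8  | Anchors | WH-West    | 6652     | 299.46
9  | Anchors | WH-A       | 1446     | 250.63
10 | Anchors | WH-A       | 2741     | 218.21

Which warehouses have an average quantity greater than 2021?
SELECT warehouse, AVG(quantity)
FROM inventory
GROUP BY warehouse
HAVING AVG(quantity) > 2021

Result:
  WH-A: avg=2744.67
  WH-South: avg=4695.00
  WH-West: avg=5428.00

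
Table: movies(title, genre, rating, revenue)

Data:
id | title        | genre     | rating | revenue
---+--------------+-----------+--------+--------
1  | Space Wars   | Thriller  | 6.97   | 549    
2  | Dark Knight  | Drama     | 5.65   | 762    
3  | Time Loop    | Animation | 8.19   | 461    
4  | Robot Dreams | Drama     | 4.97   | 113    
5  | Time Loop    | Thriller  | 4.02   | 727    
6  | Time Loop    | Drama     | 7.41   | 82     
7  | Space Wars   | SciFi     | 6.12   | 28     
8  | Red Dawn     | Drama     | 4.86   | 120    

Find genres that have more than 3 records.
SELECT genre, COUNT(*) as cnt
FROM movies
GROUP BY genre
HAVING COUNT(*) > 3

Result:
  Drama: 4

Note: HAVING filters groups after aggregation, WHERE filters rows before.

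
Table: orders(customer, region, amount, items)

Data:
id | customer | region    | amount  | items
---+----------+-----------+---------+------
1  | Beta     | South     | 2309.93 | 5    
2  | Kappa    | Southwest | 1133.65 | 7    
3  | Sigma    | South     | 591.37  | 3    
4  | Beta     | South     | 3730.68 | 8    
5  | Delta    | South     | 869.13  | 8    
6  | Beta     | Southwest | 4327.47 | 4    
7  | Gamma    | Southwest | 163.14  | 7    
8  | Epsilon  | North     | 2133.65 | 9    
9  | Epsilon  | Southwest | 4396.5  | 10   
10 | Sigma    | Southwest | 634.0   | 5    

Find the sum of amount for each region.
SELECT region, SUM(amount) as result
FROM orders
GROUP BY region

Result:
  North: 2133.65
  South: 7501.11
  Southwest: 10654.76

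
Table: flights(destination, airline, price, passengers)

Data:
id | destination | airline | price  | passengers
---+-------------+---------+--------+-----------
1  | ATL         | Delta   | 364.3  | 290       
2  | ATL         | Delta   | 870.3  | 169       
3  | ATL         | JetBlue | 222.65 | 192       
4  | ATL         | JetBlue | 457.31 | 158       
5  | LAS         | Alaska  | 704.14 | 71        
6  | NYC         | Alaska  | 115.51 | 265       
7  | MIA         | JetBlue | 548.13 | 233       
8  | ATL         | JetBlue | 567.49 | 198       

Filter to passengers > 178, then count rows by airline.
SELECT airline, COUNT(*)
FROM flights
WHERE passengers > 178
GROUP BY airline

Note: WHERE filters rows before grouping.

Result:
  Alaska: 1
  Delta: 1
  JetBlue: 3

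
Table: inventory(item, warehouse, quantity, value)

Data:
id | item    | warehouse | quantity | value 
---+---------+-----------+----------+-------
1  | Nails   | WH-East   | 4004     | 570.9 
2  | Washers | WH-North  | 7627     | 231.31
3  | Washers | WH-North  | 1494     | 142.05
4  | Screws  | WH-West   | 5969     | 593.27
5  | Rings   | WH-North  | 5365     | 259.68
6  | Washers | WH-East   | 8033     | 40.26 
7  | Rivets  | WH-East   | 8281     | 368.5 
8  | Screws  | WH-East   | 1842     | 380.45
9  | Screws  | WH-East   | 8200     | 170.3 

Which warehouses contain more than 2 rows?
SELECT warehouse, COUNT(*) as cnt
FROM inventory
GROUP BY warehouse
HAVING COUNT(*) > 2

Result:
  WH-East: 5
  WH-North: 3

Note: HAVING filters groups after aggregation, WHERE filters rows before.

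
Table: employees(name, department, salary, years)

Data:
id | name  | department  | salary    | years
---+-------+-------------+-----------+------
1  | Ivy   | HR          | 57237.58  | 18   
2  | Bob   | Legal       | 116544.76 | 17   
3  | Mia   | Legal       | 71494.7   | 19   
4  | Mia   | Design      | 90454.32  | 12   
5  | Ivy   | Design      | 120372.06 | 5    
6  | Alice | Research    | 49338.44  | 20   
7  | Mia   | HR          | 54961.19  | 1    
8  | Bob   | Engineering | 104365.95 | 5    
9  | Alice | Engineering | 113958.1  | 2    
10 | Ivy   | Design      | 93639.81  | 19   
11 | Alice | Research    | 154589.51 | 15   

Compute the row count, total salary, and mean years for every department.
SELECT department,
       COUNT(*) as cnt,
       SUM(salary) as total_salary,
       AVG(years) as avg_years
FROM employees
GROUP BY department

Result:
  Design: 3 records, 304466.19 total salary, 12.00 avg years
  Engineering: 2 records, 218324.05 total salary, 3.50 avg years
  HR: 2 records, 112198.77 total salary, 9.50 avg years
  Legal: 2 records, 188039.46 total salary, 18.00 avg years
  Research: 2 records, 203927.95 total salary, 17.50 avg years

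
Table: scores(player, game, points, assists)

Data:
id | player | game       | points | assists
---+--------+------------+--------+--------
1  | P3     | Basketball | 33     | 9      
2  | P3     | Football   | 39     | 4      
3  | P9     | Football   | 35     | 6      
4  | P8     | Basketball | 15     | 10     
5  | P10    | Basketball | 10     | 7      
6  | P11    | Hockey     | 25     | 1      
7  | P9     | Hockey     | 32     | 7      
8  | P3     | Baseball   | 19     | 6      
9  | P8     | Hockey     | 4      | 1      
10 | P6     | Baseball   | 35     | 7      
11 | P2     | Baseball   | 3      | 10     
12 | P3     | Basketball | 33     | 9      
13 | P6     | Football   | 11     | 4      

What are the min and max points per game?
SELECT game, MIN(points), MAX(points)
FROM scores
GROUP BY game

Result:
  Baseball: min=3, max=35
  Basketball: min=10, max=33
  Football: min=11, max=39
  Hockey: min=4, max=32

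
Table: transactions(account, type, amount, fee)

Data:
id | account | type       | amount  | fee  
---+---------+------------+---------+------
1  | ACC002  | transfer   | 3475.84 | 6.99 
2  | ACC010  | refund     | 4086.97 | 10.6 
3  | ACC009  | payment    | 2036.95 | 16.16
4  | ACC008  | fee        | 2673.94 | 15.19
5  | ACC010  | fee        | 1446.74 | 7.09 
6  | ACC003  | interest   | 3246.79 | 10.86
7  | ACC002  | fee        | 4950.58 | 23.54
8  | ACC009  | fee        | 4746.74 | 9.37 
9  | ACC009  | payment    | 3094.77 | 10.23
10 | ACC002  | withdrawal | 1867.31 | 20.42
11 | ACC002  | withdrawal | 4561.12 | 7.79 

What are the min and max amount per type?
SELECT type, MIN(amount), MAX(amount)
FROM transactions
GROUP BY type

Result:
  fee: min=1446.74, max=4950.58
  interest: min=3246.79, max=3246.79
  payment: min=2036.95, max=3094.77
  refund: min=4086.97, max=4086.97
  transfer: min=3475.84, max=3475.84
  withdrawal: min=1867.31, max=4561.12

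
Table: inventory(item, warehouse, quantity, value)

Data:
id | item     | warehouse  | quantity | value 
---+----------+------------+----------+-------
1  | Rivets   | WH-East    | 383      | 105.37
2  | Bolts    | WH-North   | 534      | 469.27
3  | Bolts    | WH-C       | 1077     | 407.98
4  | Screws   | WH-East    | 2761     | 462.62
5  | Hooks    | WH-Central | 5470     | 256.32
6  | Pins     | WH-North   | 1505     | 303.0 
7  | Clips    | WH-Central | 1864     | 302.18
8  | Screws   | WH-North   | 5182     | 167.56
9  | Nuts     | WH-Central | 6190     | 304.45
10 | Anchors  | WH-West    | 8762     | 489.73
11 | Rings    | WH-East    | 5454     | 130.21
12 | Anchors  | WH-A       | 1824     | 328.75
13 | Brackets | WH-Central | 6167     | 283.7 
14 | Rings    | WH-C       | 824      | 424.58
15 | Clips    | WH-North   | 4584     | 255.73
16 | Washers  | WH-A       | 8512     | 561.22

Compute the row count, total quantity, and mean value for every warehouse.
SELECT warehouse,
       COUNT(*) as cnt,
       SUM(quantity) as total_quantity,
       AVG(value) as avg_value
FROM inventory
GROUP BY warehouse

Result:
  WH-A: 2 records, 10336 total quantity, 444.99 avg value
  WH-C: 2 records, 1901 total quantity, 416.28 avg value
  WH-Central: 4 records, 19691 total quantity, 286.66 avg value
  WH-East: 3 records, 8598 total quantity, 232.73 avg value
  WH-North: 4 records, 11805 total quantity, 298.89 avg value
  WH-West: 1 records, 8762 total quantity, 489.73 avg value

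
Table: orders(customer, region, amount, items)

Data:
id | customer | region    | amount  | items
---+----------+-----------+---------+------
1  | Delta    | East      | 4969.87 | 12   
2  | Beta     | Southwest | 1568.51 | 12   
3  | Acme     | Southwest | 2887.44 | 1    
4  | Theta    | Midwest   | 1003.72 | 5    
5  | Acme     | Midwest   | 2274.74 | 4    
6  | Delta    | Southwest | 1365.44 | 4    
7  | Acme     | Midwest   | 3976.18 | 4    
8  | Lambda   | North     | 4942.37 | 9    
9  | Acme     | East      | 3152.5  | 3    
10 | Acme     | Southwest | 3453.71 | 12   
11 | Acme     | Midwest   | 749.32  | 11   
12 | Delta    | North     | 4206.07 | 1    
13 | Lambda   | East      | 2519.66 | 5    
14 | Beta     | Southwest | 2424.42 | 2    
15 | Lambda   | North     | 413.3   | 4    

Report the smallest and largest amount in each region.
SELECT region, MIN(amount), MAX(amount)
FROM orders
GROUP BY region

Result:
  East: min=2519.66, max=4969.87
  Midwest: min=749.32, max=3976.18
  North: min=413.30, max=4942.37
  Southwest: min=1365.44, max=3453.71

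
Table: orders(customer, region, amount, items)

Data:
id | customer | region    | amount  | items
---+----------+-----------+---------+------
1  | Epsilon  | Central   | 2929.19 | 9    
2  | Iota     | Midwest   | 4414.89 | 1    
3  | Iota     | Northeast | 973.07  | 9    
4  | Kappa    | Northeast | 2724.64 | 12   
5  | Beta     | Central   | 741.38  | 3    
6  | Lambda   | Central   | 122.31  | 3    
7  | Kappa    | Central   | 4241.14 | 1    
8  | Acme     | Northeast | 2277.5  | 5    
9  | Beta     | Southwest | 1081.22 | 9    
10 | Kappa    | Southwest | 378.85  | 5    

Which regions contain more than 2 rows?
SELECT region, COUNT(*) as cnt
FROM orders
GROUP BY region
HAVING COUNT(*) > 2

Result:
  Central: 4
  Northeast: 3

Note: HAVING filters groups after aggregation, WHERE filters rows before.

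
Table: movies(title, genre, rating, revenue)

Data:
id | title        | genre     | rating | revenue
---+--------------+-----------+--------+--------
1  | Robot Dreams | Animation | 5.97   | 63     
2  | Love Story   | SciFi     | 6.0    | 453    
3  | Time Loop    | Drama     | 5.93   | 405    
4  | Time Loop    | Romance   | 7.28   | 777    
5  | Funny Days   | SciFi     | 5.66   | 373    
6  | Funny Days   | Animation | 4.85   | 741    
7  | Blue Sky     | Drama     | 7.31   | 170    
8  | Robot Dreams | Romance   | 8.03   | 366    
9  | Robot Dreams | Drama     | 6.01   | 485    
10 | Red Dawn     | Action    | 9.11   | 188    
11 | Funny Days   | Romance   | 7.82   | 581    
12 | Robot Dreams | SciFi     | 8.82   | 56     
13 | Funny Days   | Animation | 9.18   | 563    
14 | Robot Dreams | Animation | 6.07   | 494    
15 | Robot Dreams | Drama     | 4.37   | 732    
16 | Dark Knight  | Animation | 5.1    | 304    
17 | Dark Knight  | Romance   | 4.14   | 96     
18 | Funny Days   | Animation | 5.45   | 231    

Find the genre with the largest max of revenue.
SELECT genre, MAX(revenue) as val
FROM movies
GROUP BY genre
ORDER BY val DESC
LIMIT 1

Result: Romance with max(revenue) = 777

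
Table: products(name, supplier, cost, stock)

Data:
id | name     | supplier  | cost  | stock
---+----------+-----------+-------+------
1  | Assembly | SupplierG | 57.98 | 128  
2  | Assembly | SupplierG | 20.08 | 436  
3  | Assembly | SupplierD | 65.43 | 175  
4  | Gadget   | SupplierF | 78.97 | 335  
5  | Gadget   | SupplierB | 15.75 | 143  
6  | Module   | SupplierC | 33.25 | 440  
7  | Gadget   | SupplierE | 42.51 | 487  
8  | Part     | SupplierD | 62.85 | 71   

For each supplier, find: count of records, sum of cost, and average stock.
SELECT supplier,
       COUNT(*) as cnt,
       SUM(cost) as total_cost,
       AVG(stock) as avg_stock
FROM products
GROUP BY supplier

Result:
  SupplierB: 1 records, 15.75 total cost, 143.00 avg stock
  SupplierC: 1 records, 33.25 total cost, 440.00 avg stock
  SupplierD: 2 records, 128.28 total cost, 123.00 avg stock
  SupplierE: 1 records, 42.51 total cost, 487.00 avg stock
  SupplierF: 1 records, 78.97 total cost, 335.00 avg stock
  SupplierG: 2 records, 78.06 total cost, 282.00 avg stock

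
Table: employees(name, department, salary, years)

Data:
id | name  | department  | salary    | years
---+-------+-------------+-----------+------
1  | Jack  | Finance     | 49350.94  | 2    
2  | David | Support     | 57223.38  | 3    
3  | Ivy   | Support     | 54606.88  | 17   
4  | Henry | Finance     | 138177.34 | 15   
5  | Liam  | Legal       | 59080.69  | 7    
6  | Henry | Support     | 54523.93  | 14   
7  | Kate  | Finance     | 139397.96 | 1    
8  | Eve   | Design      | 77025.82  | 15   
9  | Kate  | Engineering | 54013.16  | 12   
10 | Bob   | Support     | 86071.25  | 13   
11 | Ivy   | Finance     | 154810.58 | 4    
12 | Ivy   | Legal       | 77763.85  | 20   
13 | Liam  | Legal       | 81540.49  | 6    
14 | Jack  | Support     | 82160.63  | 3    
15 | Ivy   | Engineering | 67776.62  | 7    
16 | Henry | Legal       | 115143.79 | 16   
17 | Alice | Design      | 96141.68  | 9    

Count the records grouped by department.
SELECT department, COUNT(*) as count
FROM employees
GROUP BY department

Result:
  Design: 2
  Engineering: 2
  Finance: 4
  Legal: 4
  Support: 5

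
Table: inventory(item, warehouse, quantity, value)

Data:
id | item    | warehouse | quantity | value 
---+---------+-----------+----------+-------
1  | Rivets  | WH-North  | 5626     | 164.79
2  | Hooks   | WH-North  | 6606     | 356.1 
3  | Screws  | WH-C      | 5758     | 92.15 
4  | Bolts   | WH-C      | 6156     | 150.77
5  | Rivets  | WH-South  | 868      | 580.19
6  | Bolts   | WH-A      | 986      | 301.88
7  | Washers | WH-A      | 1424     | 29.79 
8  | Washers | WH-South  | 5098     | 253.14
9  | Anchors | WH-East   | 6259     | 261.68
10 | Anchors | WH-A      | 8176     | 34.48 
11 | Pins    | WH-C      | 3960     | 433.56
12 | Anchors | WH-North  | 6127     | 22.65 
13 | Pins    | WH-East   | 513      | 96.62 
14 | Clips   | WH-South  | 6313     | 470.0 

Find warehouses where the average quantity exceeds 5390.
SELECT warehouse, AVG(quantity)
FROM inventory
GROUP BY warehouse
HAVING AVG(quantity) > 5390

Result:
  WH-North: avg=6119.67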